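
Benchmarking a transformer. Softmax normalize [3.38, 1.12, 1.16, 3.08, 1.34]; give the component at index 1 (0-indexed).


Exponentials: e^3.38=29.3708, e^1.12=3.0649, e^1.16=3.1899, e^3.08=21.7584, e^1.34=3.819
Sum = 61.203
Softmax = [0.4799, 0.0501, 0.0521, 0.3555, 0.0624]
p[1] = 3.0649/61.203 = 0.0501

0.0501


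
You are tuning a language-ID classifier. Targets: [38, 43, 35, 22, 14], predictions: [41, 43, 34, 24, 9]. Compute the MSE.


Squared errors: (38-41)²=9, (43-43)²=0, (35-34)²=1, (22-24)²=4, (14-9)²=25
Sum = 39
MSE = 39/5 = 39/5

39/5


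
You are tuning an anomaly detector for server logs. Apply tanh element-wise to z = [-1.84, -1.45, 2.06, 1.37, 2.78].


tanh(-1.84) = -0.9508
tanh(-1.45) = -0.8957
tanh(2.06) = 0.968
tanh(1.37) = 0.8787
tanh(2.78) = 0.9923
result = [-0.9508, -0.8957, 0.968, 0.8787, 0.9923]

[-0.9508, -0.8957, 0.968, 0.8787, 0.9923]


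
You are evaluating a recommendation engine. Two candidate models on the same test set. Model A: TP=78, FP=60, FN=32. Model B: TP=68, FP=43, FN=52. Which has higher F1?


Model A: P=78/138=0.5652, R=78/110=0.7091, F1=2PR/(P+R)=2TP/(2TP+FP+FN)=156/248=0.629
Model B: P=68/111=0.6126, R=68/120=0.5667, F1=2PR/(P+R)=2TP/(2TP+FP+FN)=136/231=0.5887
0.629 > 0.5887 → Model A

Model A


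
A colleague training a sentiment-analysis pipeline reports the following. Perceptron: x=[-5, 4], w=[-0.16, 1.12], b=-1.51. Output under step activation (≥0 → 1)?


z = (-5)·(-0.16) + (4)·(1.12) - 1.51
  = 3.77
step(z) = 1 (z≥0)

1


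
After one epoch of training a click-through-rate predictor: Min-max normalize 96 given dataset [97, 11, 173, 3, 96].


min=3, max=173
(96-3)/(173-3) = 93/170 = 0.5471

0.5471


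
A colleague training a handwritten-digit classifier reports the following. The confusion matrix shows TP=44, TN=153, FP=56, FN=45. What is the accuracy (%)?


Accuracy = (TP+TN)/(TP+TN+FP+FN)
= (44+153)/(298)
= 197/298 = 66.11%

66.11%


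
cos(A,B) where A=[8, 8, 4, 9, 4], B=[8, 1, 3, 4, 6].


A·B = 8·8 + 8·1 + 4·3 + 9·4 + 4·6 = 144
‖A‖ = √241 = 15.5242, ‖B‖ = √126 = 11.225
cos = 144/(√241·√126) = 144/√30366 = 0.8264

0.8264


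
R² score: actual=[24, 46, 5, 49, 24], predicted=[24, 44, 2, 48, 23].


ȳ = 29.6
SS_res = Σ(y-ŷ)² = 15
SS_tot = Σ(y-ȳ)² = 1313.2
R² = 1 - SS_res/SS_tot = 1 - 0.0114 = 0.9886

0.9886


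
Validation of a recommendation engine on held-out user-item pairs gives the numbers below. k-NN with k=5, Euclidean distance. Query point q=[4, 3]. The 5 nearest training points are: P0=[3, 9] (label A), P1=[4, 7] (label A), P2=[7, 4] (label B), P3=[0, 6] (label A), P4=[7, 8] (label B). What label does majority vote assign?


d(q,P0) = 6.0828  (label A)
d(q,P1) = 4.0  (label A)
d(q,P2) = 3.1623  (label B)
d(q,P3) = 5.0  (label A)
d(q,P4) = 5.831  (label B)
Votes: A=3, B=2
Majority → A

A


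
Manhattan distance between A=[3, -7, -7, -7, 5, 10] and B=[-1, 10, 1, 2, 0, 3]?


d = |3+ 1| + |-7-10| + |-7-1| + |-7-2| + |5-0| + |10-3|
  = 4 + 17 + 8 + 9 + 5 + 7
  = 50

50


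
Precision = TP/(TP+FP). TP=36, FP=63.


Precision = TP/(TP+FP)
= 36/(36+63)
= 36/99 = 36.36%

36.36%


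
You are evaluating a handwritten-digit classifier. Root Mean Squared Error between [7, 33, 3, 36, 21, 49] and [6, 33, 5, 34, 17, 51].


MSE = 29/6 = 4.8333
RMSE = √(29/6) = 2.1985

2.1985


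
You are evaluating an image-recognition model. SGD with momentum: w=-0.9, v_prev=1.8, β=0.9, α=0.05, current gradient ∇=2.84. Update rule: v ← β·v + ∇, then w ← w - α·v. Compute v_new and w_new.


v_new = 0.9·1.8 + 2.84 = 1.62 + 2.84 = 4.46
w_new = -0.9 - 0.05·4.46 = -0.9 - 0.223 = -1.123

v_new=4.46, w_new=-1.123


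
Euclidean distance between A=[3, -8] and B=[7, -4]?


d = √((3-7)² + (-8+ 4)²)
  = √(16 + 16)
  = √32 = 5.6569

5.6569


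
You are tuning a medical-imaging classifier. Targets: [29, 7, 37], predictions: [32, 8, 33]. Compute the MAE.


Absolute errors: |29-32|=3, |7-8|=1, |37-33|=4
Sum = 8
MAE = 8/3 = 8/3

8/3


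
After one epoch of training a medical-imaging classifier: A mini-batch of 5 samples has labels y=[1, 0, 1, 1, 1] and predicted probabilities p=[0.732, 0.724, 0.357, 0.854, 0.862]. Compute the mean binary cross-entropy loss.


L[0] = -ln(0.732) = 0.312
L[1] = -ln(1-0.724) = -ln(0.276) = 1.2874
L[2] = -ln(0.357) = 1.03
L[3] = -ln(0.854) = 0.1578
L[4] = -ln(0.862) = 0.1485
mean = (0.312 + 1.2874 + 1.03 + 0.1578 + 0.1485)/5 = 0.5871

0.5871


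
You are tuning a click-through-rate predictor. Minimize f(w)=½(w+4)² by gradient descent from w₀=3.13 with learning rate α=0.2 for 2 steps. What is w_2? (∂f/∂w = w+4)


step 1: grad = 3.13+4 = 7.13; w = 3.13 - 0.2·(7.13) = 1.704
step 2: grad = 1.704+4 = 5.704; w = 1.704 - 0.2·(5.704) = 0.5632

0.5632


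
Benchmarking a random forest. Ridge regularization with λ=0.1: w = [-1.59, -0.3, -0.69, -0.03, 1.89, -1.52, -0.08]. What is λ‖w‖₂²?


‖w‖₂² = (-1.59)² + (-0.3)² + (-0.69)² + (-0.03)² + (1.89)² + (-1.52)² + (-0.08)²
     = 2.5281 + 0.09 + 0.4761 + 0.0009 + 3.5721 + 2.3104 + 0.0064
     = 8.984
λ·‖w‖₂² = 0.1·8.984 = 0.8984

0.8984


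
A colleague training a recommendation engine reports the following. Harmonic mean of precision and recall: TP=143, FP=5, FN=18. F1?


Precision = 143/148 = 0.9662
Recall = 143/161 = 0.8882
F1 = 2·P·R/(P+R) = 2·TP/(2·TP+FP+FN) = 286/(286+5+18) = 286/309 = 0.9256

0.9256


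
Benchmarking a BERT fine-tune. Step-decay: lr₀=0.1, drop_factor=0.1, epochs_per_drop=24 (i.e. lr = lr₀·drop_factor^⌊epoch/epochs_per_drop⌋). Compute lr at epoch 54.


n_drops = ⌊54/24⌋ = 2
lr = 0.1·0.1^2 = 0.1·0.01 = 0.001

0.001


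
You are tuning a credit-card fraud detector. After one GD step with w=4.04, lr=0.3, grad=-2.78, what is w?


w_new = w - α·∇
= 4.04 - 0.3·-2.78
= 4.04 + 0.834
= 4.874

4.874


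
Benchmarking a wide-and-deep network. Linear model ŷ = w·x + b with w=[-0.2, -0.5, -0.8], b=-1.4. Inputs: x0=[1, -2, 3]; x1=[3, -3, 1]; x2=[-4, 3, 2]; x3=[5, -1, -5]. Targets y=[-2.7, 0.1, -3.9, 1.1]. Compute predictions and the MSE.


ŷ0 = (-0.2)·(1) + (-0.5)·(-2) + (-0.8)·(3) - 1.4 = -3.0
ŷ1 = (-0.2)·(3) + (-0.5)·(-3) + (-0.8)·(1) - 1.4 = -1.3
ŷ2 = (-0.2)·(-4) + (-0.5)·(3) + (-0.8)·(2) - 1.4 = -3.7
ŷ3 = (-0.2)·(5) + (-0.5)·(-1) + (-0.8)·(-5) - 1.4 = 2.1
errors² = [0.09, 1.96, 0.04, 1.0]
MSE = 3.0900/4 = 0.7725

0.7725


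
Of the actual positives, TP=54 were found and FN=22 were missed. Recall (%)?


Recall = TP/(TP+FN)
= 54/(54+22)
= 54/76 = 71.05%

71.05%


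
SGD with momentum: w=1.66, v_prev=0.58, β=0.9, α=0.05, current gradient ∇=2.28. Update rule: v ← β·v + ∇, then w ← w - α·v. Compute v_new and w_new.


v_new = 0.9·0.58 + 2.28 = 0.522 + 2.28 = 2.802
w_new = 1.66 - 0.05·2.802 = 1.66 - 0.1401 = 1.5199

v_new=2.802, w_new=1.5199


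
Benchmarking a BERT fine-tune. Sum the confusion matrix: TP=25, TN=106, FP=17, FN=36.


Total = TP + TN + FP + FN
= 25 + 106 + 17 + 36
= 184
(Predicted positive: 42, predicted negative: 142)

184


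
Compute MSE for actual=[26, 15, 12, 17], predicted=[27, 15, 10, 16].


Squared errors: (26-27)²=1, (15-15)²=0, (12-10)²=4, (17-16)²=1
Sum = 6
MSE = 6/4 = 3/2

3/2


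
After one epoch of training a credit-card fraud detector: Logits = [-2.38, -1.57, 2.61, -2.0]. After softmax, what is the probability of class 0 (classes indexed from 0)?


Exponentials: e^-2.38=0.0926, e^-1.57=0.208, e^2.61=13.5991, e^-2.0=0.1353
Sum = 14.035
Softmax = [0.0066, 0.0148, 0.9689, 0.0096]
p[0] = 0.0926/14.035 = 0.0066

0.0066


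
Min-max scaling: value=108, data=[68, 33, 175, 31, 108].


min=31, max=175
(108-31)/(175-31) = 77/144 = 0.5347

0.5347


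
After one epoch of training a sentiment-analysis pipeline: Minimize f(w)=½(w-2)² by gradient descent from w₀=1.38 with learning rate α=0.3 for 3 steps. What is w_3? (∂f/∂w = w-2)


step 1: grad = 1.38-2 = -0.62; w = 1.38 - 0.3·(-0.62) = 1.566
step 2: grad = 1.566-2 = -0.434; w = 1.566 - 0.3·(-0.434) = 1.6962
step 3: grad = 1.6962-2 = -0.3038; w = 1.6962 - 0.3·(-0.3038) = 1.78734

1.78734


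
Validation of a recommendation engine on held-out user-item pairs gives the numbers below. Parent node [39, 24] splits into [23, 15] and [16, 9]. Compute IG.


Parent = [39, 24], H_parent = 0.9587
H_left = 0.9678 (n=38), H_right = 0.9427 (n=25)
H_children = (38/63)·0.9678 + (25/63)·0.9427 = 0.9578
IG = 0.9587 - 0.9578 = 0.0009

0.0009


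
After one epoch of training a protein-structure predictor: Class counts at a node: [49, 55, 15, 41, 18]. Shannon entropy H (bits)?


Probabilities: [49/178, 55/178, 15/178, 41/178, 18/178] ≈ [0.2753, 0.309, 0.0843, 0.2303, 0.1011]
H = -((49/178)·log₂(49/178) + (55/178)·log₂(55/178) + (15/178)·log₂(15/178) + (41/178)·log₂(41/178) + (18/178)·log₂(18/178))
  = 2.1588 bits

2.1588 bits


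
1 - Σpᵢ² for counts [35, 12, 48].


Probabilities: [35/95, 12/95, 48/95] ≈ [0.3684, 0.1263, 0.5053]
Σpᵢ² = (1225 + 144 + 2304)/95² = 3673/9025
Gini = 1 - Σpᵢ² = 1 - 3673/9025 = 0.593

0.593


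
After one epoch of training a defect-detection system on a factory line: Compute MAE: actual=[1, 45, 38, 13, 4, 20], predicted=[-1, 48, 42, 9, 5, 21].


Absolute errors: |1+ 1|=2, |45-48|=3, |38-42|=4, |13-9|=4, |4-5|=1, |20-21|=1
Sum = 15
MAE = 15/6 = 5/2

5/2


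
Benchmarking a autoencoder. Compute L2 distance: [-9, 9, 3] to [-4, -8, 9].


d = √((-9+ 4)² + (9+ 8)² + (3-9)²)
  = √(25 + 289 + 36)
  = √350 = 18.7083

18.7083


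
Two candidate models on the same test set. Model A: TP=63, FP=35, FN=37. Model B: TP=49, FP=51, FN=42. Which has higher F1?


Model A: P=63/98=0.6429, R=63/100=0.63, F1=2PR/(P+R)=2TP/(2TP+FP+FN)=126/198=0.6364
Model B: P=49/100=0.49, R=49/91=0.5385, F1=2PR/(P+R)=2TP/(2TP+FP+FN)=98/191=0.5131
0.6364 > 0.5131 → Model A

Model A


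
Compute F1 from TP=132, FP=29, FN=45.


Precision = 132/161 = 0.8199
Recall = 132/177 = 0.7458
F1 = 2·P·R/(P+R) = 2·TP/(2·TP+FP+FN) = 264/(264+29+45) = 264/338 = 0.7811

0.7811


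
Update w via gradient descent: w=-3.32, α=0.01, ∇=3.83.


w_new = w - α·∇
= -3.32 - 0.01·3.83
= -3.32 - 0.0383
= -3.3583

-3.3583


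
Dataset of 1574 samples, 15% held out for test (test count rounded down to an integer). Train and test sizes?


Test = ⌊1574·15/100⌋ = 236
Train = 1574 - 236 = 1338

Train: 1338, Test: 236


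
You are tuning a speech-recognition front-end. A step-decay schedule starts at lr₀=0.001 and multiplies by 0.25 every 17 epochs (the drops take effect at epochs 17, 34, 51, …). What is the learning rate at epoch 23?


n_drops = ⌊23/17⌋ = 1
lr = 0.001·0.25^1 = 0.001·0.25 = 0.00025

0.00025


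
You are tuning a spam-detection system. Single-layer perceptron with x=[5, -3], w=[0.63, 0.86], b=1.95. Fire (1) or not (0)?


z = (5)·(0.63) + (-3)·(0.86) + 1.95
  = 2.52
step(z) = 1 (z≥0)

1


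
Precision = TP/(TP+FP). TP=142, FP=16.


Precision = TP/(TP+FP)
= 142/(142+16)
= 142/158 = 89.87%

89.87%


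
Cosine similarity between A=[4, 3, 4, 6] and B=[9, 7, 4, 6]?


A·B = 4·9 + 3·7 + 4·4 + 6·6 = 109
‖A‖ = √77 = 8.775, ‖B‖ = √182 = 13.4907
cos = 109/(√77·√182) = 109/√14014 = 0.9208

0.9208


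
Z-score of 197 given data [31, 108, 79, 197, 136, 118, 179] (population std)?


μ = 121.1429, σ = 52.6537
z = (197 - 121.1429)/52.6537 = 1.4407

1.4407


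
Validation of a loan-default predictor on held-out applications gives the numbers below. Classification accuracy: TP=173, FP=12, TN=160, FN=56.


Accuracy = (TP+TN)/(TP+TN+FP+FN)
= (173+160)/(401)
= 333/401 = 83.04%

83.04%


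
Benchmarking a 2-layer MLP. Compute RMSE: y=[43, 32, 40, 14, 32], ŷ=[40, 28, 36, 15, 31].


MSE = 43/5 = 8.6
RMSE = √(43/5) = 2.9326

2.9326


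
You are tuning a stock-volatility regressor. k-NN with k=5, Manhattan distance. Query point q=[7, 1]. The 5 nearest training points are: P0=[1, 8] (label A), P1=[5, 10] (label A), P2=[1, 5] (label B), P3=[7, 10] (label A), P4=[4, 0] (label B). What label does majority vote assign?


d(q,P0) = 13  (label A)
d(q,P1) = 11  (label A)
d(q,P2) = 10  (label B)
d(q,P3) = 9  (label A)
d(q,P4) = 4  (label B)
Votes: A=3, B=2
Majority → A

A


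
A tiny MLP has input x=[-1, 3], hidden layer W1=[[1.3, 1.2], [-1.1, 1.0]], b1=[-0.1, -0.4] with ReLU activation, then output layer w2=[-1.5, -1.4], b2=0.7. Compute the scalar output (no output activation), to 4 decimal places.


z1[0] = (1.3)·(-1) + (1.2)·(3) - 0.1 = 2.2
z1[1] = (-1.1)·(-1) + (1.0)·(3) - 0.4 = 3.7
h = ReLU(z1) = [2.2, 3.7]
output = (-1.5)·(2.2) + (-1.4)·(3.7) + 0.7 = -7.78

-7.78


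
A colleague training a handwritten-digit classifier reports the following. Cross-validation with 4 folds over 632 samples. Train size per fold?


Fold size = 632/4 = 158
Training per fold = 632 - 158 = 474

474


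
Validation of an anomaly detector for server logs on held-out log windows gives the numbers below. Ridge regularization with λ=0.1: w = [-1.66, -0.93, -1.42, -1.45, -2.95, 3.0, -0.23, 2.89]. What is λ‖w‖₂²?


‖w‖₂² = (-1.66)² + (-0.93)² + (-1.42)² + (-1.45)² + (-2.95)² + (3.0)² + (-0.23)² + (2.89)²
     = 2.7556 + 0.8649 + 2.0164 + 2.1025 + 8.7025 + 9 + 0.0529 + 8.3521
     = 33.8469
λ·‖w‖₂² = 0.1·33.8469 = 3.38469

3.38469


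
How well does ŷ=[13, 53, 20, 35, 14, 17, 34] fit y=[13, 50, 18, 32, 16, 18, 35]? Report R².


ȳ = 26
SS_res = Σ(y-ŷ)² = 28
SS_tot = Σ(y-ȳ)² = 1090
R² = 1 - SS_res/SS_tot = 1 - 0.0257 = 0.9743

0.9743


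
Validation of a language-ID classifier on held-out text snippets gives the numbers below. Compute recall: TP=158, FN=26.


Recall = TP/(TP+FN)
= 158/(158+26)
= 158/184 = 85.87%

85.87%


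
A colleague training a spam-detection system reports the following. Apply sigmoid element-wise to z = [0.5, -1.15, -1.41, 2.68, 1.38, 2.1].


σ(0.5) = 1/(1+e^-0.5) = 0.6225
σ(-1.15) = 1/(1+e^1.15) = 0.2405
σ(-1.41) = 1/(1+e^1.41) = 0.1962
σ(2.68) = 1/(1+e^-2.68) = 0.9358
σ(1.38) = 1/(1+e^-1.38) = 0.799
σ(2.1) = 1/(1+e^-2.1) = 0.8909
result = [0.6225, 0.2405, 0.1962, 0.9358, 0.799, 0.8909]

[0.6225, 0.2405, 0.1962, 0.9358, 0.799, 0.8909]


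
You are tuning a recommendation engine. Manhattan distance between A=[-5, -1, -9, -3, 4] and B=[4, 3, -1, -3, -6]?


d = |-5-4| + |-1-3| + |-9+ 1| + |-3+ 3| + |4+ 6|
  = 9 + 4 + 8 + 0 + 10
  = 31

31


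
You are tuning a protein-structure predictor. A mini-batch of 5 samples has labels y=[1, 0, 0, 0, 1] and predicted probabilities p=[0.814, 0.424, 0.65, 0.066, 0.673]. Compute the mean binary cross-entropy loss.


L[0] = -ln(0.814) = 0.2058
L[1] = -ln(1-0.424) = -ln(0.576) = 0.5516
L[2] = -ln(1-0.65) = -ln(0.35) = 1.0498
L[3] = -ln(1-0.066) = -ln(0.934) = 0.0683
L[4] = -ln(0.673) = 0.396
mean = (0.2058 + 0.5516 + 1.0498 + 0.0683 + 0.396)/5 = 0.4543

0.4543


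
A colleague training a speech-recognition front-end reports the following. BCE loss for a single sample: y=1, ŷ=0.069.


BCE = -[y·ln(p) + (1-y)·ln(1-p)]
= -1·ln(0.069) - 0
= -ln(0.069) = 2.6736

2.6736


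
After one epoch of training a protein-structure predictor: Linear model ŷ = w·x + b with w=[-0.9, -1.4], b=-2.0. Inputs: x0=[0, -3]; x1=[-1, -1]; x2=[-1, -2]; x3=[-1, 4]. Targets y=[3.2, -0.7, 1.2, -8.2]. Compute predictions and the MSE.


ŷ0 = (-0.9)·(0) + (-1.4)·(-3) - 2.0 = 2.2
ŷ1 = (-0.9)·(-1) + (-1.4)·(-1) - 2.0 = 0.3
ŷ2 = (-0.9)·(-1) + (-1.4)·(-2) - 2.0 = 1.7
ŷ3 = (-0.9)·(-1) + (-1.4)·(4) - 2.0 = -6.7
errors² = [1.0, 1.0, 0.25, 2.25]
MSE = 4.5000/4 = 1.125

1.125


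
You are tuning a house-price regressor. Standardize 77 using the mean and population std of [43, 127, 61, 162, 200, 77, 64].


μ = 104.8571, σ = 54.776
z = (77 - 104.8571)/54.776 = -0.5086

-0.5086


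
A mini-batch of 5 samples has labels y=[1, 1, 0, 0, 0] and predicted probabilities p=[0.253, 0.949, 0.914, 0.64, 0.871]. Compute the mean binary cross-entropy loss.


L[0] = -ln(0.253) = 1.3744
L[1] = -ln(0.949) = 0.0523
L[2] = -ln(1-0.914) = -ln(0.086) = 2.4534
L[3] = -ln(1-0.64) = -ln(0.36) = 1.0217
L[4] = -ln(1-0.871) = -ln(0.129) = 2.0479
mean = (1.3744 + 0.0523 + 2.4534 + 1.0217 + 2.0479)/5 = 1.3899

1.3899


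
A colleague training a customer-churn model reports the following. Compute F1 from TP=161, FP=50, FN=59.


Precision = 161/211 = 0.763
Recall = 161/220 = 0.7318
F1 = 2·P·R/(P+R) = 2·TP/(2·TP+FP+FN) = 322/(322+50+59) = 322/431 = 0.7471

0.7471


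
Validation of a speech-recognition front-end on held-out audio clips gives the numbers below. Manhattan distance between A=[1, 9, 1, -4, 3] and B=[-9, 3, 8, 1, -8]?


d = |1+ 9| + |9-3| + |1-8| + |-4-1| + |3+ 8|
  = 10 + 6 + 7 + 5 + 11
  = 39

39


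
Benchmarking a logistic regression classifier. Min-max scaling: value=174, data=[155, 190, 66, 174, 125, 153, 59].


min=59, max=190
(174-59)/(190-59) = 115/131 = 0.8779

0.8779


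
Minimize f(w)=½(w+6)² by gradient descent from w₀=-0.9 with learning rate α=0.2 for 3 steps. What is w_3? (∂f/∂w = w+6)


step 1: grad = -0.9+6 = 5.1; w = -0.9 - 0.2·(5.1) = -1.92
step 2: grad = -1.92+6 = 4.08; w = -1.92 - 0.2·(4.08) = -2.736
step 3: grad = -2.736+6 = 3.264; w = -2.736 - 0.2·(3.264) = -3.3888

-3.3888


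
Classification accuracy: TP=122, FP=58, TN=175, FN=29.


Accuracy = (TP+TN)/(TP+TN+FP+FN)
= (122+175)/(384)
= 297/384 = 77.34%

77.34%


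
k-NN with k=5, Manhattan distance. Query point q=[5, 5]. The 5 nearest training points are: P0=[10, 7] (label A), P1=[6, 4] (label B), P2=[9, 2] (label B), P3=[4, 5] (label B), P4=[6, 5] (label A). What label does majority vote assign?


d(q,P0) = 7  (label A)
d(q,P1) = 2  (label B)
d(q,P2) = 7  (label B)
d(q,P3) = 1  (label B)
d(q,P4) = 1  (label A)
Votes: A=2, B=3
Majority → B

B


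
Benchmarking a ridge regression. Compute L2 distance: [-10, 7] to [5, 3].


d = √((-10-5)² + (7-3)²)
  = √(225 + 16)
  = √241 = 15.5242

15.5242


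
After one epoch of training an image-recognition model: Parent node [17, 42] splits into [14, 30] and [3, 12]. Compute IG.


Parent = [17, 42], H_parent = 0.8663
H_left = 0.9024 (n=44), H_right = 0.7219 (n=15)
H_children = (44/59)·0.9024 + (15/59)·0.7219 = 0.8565
IG = 0.8663 - 0.8565 = 0.0098

0.0098


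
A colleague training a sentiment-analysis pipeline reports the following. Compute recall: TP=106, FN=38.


Recall = TP/(TP+FN)
= 106/(106+38)
= 106/144 = 73.61%

73.61%


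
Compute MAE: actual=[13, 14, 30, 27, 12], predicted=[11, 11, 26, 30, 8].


Absolute errors: |13-11|=2, |14-11|=3, |30-26|=4, |27-30|=3, |12-8|=4
Sum = 16
MAE = 16/5 = 16/5

16/5


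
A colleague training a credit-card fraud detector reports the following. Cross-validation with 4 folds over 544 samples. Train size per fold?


Fold size = 544/4 = 136
Training per fold = 544 - 136 = 408

408


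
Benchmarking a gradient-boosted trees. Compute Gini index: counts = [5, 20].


Probabilities: [5/25, 20/25] ≈ [0.2, 0.8]
Σpᵢ² = (25 + 400)/25² = 425/625
Gini = 1 - Σpᵢ² = 1 - 425/625 = 0.32

0.32


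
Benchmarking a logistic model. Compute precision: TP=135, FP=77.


Precision = TP/(TP+FP)
= 135/(135+77)
= 135/212 = 63.68%

63.68%


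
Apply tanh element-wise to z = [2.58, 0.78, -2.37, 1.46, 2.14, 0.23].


tanh(2.58) = 0.9886
tanh(0.78) = 0.6527
tanh(-2.37) = -0.9827
tanh(1.46) = 0.8977
tanh(2.14) = 0.9727
tanh(0.23) = 0.226
result = [0.9886, 0.6527, -0.9827, 0.8977, 0.9727, 0.226]

[0.9886, 0.6527, -0.9827, 0.8977, 0.9727, 0.226]


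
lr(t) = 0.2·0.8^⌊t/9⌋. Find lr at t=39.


n_drops = ⌊39/9⌋ = 4
lr = 0.2·0.8^4 = 0.2·0.4096 = 0.08192

0.08192


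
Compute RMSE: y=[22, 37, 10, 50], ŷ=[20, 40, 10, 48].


MSE = 17/4 = 4.25
RMSE = √(17/4) = 2.0616

2.0616


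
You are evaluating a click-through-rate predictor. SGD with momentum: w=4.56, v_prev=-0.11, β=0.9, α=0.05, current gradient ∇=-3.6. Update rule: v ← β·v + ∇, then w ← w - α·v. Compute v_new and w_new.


v_new = 0.9·-0.11 - 3.6 = -0.099 - 3.6 = -3.699
w_new = 4.56 - 0.05·-3.699 = 4.56 + 0.18495 = 4.74495

v_new=-3.699, w_new=4.74495


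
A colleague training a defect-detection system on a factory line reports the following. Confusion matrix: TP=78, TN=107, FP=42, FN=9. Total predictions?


Total = TP + TN + FP + FN
= 78 + 107 + 42 + 9
= 236
(Predicted positive: 120, predicted negative: 116)

236


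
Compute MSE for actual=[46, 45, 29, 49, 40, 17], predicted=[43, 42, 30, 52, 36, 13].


Squared errors: (46-43)²=9, (45-42)²=9, (29-30)²=1, (49-52)²=9, (40-36)²=16, (17-13)²=16
Sum = 60
MSE = 60/6 = 10

10


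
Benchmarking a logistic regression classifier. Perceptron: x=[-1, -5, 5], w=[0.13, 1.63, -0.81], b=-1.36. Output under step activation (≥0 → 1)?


z = (-1)·(0.13) + (-5)·(1.63) + (5)·(-0.81) - 1.36
  = -13.69
step(z) = 0 (z<0)

0


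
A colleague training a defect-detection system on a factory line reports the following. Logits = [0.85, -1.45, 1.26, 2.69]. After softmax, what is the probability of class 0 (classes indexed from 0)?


Exponentials: e^0.85=2.3396, e^-1.45=0.2346, e^1.26=3.5254, e^2.69=14.7317
Sum = 20.8313
Softmax = [0.1123, 0.0113, 0.1692, 0.7072]
p[0] = 2.3396/20.8313 = 0.1123

0.1123


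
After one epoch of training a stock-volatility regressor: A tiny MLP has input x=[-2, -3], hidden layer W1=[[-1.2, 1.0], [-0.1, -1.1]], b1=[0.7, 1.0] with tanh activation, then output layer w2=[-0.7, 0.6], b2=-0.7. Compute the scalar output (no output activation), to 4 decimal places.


z1[0] = (-1.2)·(-2) + (1.0)·(-3) + 0.7 = 0.1
z1[1] = (-0.1)·(-2) + (-1.1)·(-3) + 1.0 = 4.5
h = tanh(z1) = [0.0997, 0.9998]
output = (-0.7)·(0.0997) + (0.6)·(0.9998) - 0.7 = -0.1699

-0.1699


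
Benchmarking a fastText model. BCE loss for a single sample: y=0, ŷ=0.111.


BCE = -[y·ln(p) + (1-y)·ln(1-p)]
= -0 - 1·ln(1-0.111)
= -ln(0.889) = 0.1177

0.1177


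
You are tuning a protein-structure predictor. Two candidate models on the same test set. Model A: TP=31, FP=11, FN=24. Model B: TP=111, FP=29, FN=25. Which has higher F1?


Model A: P=31/42=0.7381, R=31/55=0.5636, F1=2PR/(P+R)=2TP/(2TP+FP+FN)=62/97=0.6392
Model B: P=111/140=0.7929, R=111/136=0.8162, F1=2PR/(P+R)=2TP/(2TP+FP+FN)=222/276=0.8043
0.6392 < 0.8043 → Model B

Model B


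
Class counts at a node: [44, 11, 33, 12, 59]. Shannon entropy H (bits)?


Probabilities: [44/159, 11/159, 33/159, 12/159, 59/159] ≈ [0.2767, 0.0692, 0.2075, 0.0755, 0.3711]
H = -((44/159)·log₂(44/159) + (11/159)·log₂(11/159) + (33/159)·log₂(33/159) + (12/159)·log₂(12/159) + (59/159)·log₂(59/159))
  = 2.0624 bits

2.0624 bits


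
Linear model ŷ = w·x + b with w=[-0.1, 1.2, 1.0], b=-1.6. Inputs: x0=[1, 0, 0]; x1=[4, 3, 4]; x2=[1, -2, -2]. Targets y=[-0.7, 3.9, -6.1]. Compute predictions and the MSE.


ŷ0 = (-0.1)·(1) + (1.2)·(0) + (1.0)·(0) - 1.6 = -1.7
ŷ1 = (-0.1)·(4) + (1.2)·(3) + (1.0)·(4) - 1.6 = 5.6
ŷ2 = (-0.1)·(1) + (1.2)·(-2) + (1.0)·(-2) - 1.6 = -6.1
errors² = [1.0, 2.89, 0.0]
MSE = 3.8900/3 = 1.2967

1.2967


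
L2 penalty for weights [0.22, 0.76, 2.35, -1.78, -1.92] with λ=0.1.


‖w‖₂² = (0.22)² + (0.76)² + (2.35)² + (-1.78)² + (-1.92)²
     = 0.0484 + 0.5776 + 5.5225 + 3.1684 + 3.6864
     = 13.0033
λ·‖w‖₂² = 0.1·13.0033 = 1.30033

1.30033


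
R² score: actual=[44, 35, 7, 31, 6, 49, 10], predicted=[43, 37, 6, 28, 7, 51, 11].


ȳ = 26
SS_res = Σ(y-ŷ)² = 21
SS_tot = Σ(y-ȳ)² = 1976
R² = 1 - SS_res/SS_tot = 1 - 0.0106 = 0.9894

0.9894


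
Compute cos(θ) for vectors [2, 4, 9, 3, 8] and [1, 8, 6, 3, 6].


A·B = 2·1 + 4·8 + 9·6 + 3·3 + 8·6 = 145
‖A‖ = √174 = 13.1909, ‖B‖ = √146 = 12.083
cos = 145/(√174·√146) = 145/√25404 = 0.9097

0.9097


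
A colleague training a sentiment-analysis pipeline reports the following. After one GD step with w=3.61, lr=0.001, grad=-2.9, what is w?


w_new = w - α·∇
= 3.61 - 0.001·-2.9
= 3.61 + 0.0029
= 3.6129

3.6129


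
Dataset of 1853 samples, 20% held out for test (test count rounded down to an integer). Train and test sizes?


Test = ⌊1853·20/100⌋ = 370
Train = 1853 - 370 = 1483

Train: 1483, Test: 370


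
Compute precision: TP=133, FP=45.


Precision = TP/(TP+FP)
= 133/(133+45)
= 133/178 = 74.72%

74.72%


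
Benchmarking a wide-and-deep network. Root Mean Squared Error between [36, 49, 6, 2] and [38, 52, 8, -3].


MSE = 42/4 = 10.5
RMSE = √(42/4) = 3.2404

3.2404


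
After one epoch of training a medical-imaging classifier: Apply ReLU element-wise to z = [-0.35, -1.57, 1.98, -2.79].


ReLU(-0.35) = max(0, -0.35) = 0.0
ReLU(-1.57) = max(0, -1.57) = 0.0
ReLU(1.98) = max(0, 1.98) = 1.98
ReLU(-2.79) = max(0, -2.79) = 0.0
result = [0.0, 0.0, 1.98, 0.0]

[0.0, 0.0, 1.98, 0.0]


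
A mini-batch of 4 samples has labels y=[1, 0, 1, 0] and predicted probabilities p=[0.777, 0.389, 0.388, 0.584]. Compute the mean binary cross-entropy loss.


L[0] = -ln(0.777) = 0.2523
L[1] = -ln(1-0.389) = -ln(0.611) = 0.4927
L[2] = -ln(0.388) = 0.9467
L[3] = -ln(1-0.584) = -ln(0.416) = 0.8771
mean = (0.2523 + 0.4927 + 0.9467 + 0.8771)/4 = 0.6422

0.6422


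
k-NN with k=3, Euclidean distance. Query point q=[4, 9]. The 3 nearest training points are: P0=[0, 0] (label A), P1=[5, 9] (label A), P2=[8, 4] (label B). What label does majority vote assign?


d(q,P0) = 9.8489  (label A)
d(q,P1) = 1.0  (label A)
d(q,P2) = 6.4031  (label B)
Votes: A=2, B=1
Majority → A

A


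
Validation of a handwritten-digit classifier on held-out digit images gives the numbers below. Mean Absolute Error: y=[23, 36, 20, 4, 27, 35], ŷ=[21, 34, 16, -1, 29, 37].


Absolute errors: |23-21|=2, |36-34|=2, |20-16|=4, |4+ 1|=5, |27-29|=2, |35-37|=2
Sum = 17
MAE = 17/6 = 17/6

17/6


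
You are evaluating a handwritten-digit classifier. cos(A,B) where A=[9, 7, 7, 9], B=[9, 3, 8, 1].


A·B = 9·9 + 7·3 + 7·8 + 9·1 = 167
‖A‖ = √260 = 16.1245, ‖B‖ = √155 = 12.4499
cos = 167/(√260·√155) = 167/√40300 = 0.8319

0.8319


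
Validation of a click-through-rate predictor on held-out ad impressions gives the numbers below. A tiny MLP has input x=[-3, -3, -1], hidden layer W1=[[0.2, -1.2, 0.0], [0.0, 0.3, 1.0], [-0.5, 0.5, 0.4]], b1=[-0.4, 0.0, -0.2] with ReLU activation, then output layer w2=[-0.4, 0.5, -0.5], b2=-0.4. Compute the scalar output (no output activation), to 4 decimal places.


z1[0] = (0.2)·(-3) + (-1.2)·(-3) + (0.0)·(-1) - 0.4 = 2.6
z1[1] = (0.0)·(-3) + (0.3)·(-3) + (1.0)·(-1) + 0.0 = -1.9
z1[2] = (-0.5)·(-3) + (0.5)·(-3) + (0.4)·(-1) - 0.2 = -0.6
h = ReLU(z1) = [2.6, 0.0, 0.0]
output = (-0.4)·(2.6) + (0.5)·(0.0) + (-0.5)·(0.0) - 0.4 = -1.44

-1.44


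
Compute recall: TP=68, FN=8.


Recall = TP/(TP+FN)
= 68/(68+8)
= 68/76 = 89.47%

89.47%


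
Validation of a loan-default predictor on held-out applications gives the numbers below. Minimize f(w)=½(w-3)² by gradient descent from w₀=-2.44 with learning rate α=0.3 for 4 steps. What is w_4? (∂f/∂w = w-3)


step 1: grad = -2.44-3 = -5.44; w = -2.44 - 0.3·(-5.44) = -0.808
step 2: grad = -0.808-3 = -3.808; w = -0.808 - 0.3·(-3.808) = 0.3344
step 3: grad = 0.3344-3 = -2.6656; w = 0.3344 - 0.3·(-2.6656) = 1.13408
step 4: grad = 1.13408-3 = -1.86592; w = 1.13408 - 0.3·(-1.86592) = 1.693856

1.693856


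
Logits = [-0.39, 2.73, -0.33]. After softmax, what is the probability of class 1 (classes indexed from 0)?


Exponentials: e^-0.39=0.6771, e^2.73=15.3329, e^-0.33=0.7189
Sum = 16.7289
Softmax = [0.0405, 0.9166, 0.043]
p[1] = 15.3329/16.7289 = 0.9166

0.9166


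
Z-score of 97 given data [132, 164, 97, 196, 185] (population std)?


μ = 154.8, σ = 36.2072
z = (97 - 154.8)/36.2072 = -1.5964

-1.5964


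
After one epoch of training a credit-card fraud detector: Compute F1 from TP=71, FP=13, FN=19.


Precision = 71/84 = 0.8452
Recall = 71/90 = 0.7889
F1 = 2·P·R/(P+R) = 2·TP/(2·TP+FP+FN) = 142/(142+13+19) = 142/174 = 0.8161

0.8161


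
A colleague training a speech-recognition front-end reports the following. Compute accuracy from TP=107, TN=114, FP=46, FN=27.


Accuracy = (TP+TN)/(TP+TN+FP+FN)
= (107+114)/(294)
= 221/294 = 75.17%

75.17%


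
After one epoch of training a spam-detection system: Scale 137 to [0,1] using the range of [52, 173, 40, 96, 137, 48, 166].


min=40, max=173
(137-40)/(173-40) = 97/133 = 0.7293

0.7293


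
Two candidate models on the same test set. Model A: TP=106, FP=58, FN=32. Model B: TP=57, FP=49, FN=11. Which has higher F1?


Model A: P=106/164=0.6463, R=106/138=0.7681, F1=2PR/(P+R)=2TP/(2TP+FP+FN)=212/302=0.702
Model B: P=57/106=0.5377, R=57/68=0.8382, F1=2PR/(P+R)=2TP/(2TP+FP+FN)=114/174=0.6552
0.702 > 0.6552 → Model A

Model A


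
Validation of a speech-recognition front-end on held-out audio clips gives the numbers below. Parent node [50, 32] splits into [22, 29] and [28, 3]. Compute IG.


Parent = [50, 32], H_parent = 0.965
H_left = 0.9864 (n=51), H_right = 0.4587 (n=31)
H_children = (51/82)·0.9864 + (31/82)·0.4587 = 0.7869
IG = 0.965 - 0.7869 = 0.1781

0.1781


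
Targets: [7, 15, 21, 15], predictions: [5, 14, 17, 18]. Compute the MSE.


Squared errors: (7-5)²=4, (15-14)²=1, (21-17)²=16, (15-18)²=9
Sum = 30
MSE = 30/4 = 15/2

15/2


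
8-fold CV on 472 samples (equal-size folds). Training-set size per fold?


Fold size = 472/8 = 59
Training per fold = 472 - 59 = 413

413


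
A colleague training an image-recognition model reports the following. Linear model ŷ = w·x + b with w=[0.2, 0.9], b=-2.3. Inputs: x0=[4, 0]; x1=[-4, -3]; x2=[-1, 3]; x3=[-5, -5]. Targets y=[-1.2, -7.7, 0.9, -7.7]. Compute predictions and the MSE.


ŷ0 = (0.2)·(4) + (0.9)·(0) - 2.3 = -1.5
ŷ1 = (0.2)·(-4) + (0.9)·(-3) - 2.3 = -5.8
ŷ2 = (0.2)·(-1) + (0.9)·(3) - 2.3 = 0.2
ŷ3 = (0.2)·(-5) + (0.9)·(-5) - 2.3 = -7.8
errors² = [0.09, 3.61, 0.49, 0.01]
MSE = 4.2000/4 = 1.05

1.05


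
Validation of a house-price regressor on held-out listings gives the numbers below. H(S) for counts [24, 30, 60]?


Probabilities: [24/114, 30/114, 60/114] ≈ [0.2105, 0.2632, 0.5263]
H = -((24/114)·log₂(24/114) + (30/114)·log₂(30/114) + (60/114)·log₂(60/114))
  = 1.4675 bits

1.4675 bits


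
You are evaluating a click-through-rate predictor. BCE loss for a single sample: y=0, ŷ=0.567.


BCE = -[y·ln(p) + (1-y)·ln(1-p)]
= -0 - 1·ln(1-0.567)
= -ln(0.433) = 0.837

0.837


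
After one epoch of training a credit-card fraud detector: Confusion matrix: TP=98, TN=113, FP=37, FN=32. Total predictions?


Total = TP + TN + FP + FN
= 98 + 113 + 37 + 32
= 280
(Predicted positive: 135, predicted negative: 145)

280


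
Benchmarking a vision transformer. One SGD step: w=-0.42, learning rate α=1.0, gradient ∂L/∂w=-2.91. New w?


w_new = w - α·∇
= -0.42 - 1.0·-2.91
= -0.42 + 2.91
= 2.49

2.49


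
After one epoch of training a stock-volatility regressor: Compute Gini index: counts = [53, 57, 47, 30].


Probabilities: [53/187, 57/187, 47/187, 30/187] ≈ [0.2834, 0.3048, 0.2513, 0.1604]
Σpᵢ² = (2809 + 3249 + 2209 + 900)/187² = 9167/34969
Gini = 1 - Σpᵢ² = 1 - 9167/34969 = 0.7379

0.7379


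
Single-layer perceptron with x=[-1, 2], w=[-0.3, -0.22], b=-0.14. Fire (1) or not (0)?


z = (-1)·(-0.3) + (2)·(-0.22) - 0.14
  = -0.28
step(z) = 0 (z<0)

0


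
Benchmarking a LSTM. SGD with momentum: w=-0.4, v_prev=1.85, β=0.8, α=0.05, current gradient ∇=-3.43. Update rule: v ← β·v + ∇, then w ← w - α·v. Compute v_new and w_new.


v_new = 0.8·1.85 - 3.43 = 1.48 - 3.43 = -1.95
w_new = -0.4 - 0.05·-1.95 = -0.4 + 0.0975 = -0.3025

v_new=-1.95, w_new=-0.3025


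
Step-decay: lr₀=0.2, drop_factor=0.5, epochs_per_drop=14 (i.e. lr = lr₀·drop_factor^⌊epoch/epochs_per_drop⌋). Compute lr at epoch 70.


n_drops = ⌊70/14⌋ = 5
lr = 0.2·0.5^5 = 0.2·0.03125 = 0.00625

0.00625


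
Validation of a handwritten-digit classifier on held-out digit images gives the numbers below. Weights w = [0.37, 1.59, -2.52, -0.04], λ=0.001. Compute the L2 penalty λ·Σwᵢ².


‖w‖₂² = (0.37)² + (1.59)² + (-2.52)² + (-0.04)²
     = 0.1369 + 2.5281 + 6.3504 + 0.0016
     = 9.017
λ·‖w‖₂² = 0.001·9.017 = 0.009017

0.009017


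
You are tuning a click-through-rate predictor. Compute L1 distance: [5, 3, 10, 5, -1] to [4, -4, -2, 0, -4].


d = |5-4| + |3+ 4| + |10+ 2| + |5-0| + |-1+ 4|
  = 1 + 7 + 12 + 5 + 3
  = 28

28


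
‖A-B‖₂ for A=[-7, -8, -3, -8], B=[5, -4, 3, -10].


d = √((-7-5)² + (-8+ 4)² + (-3-3)² + (-8+ 10)²)
  = √(144 + 16 + 36 + 4)
  = √200 = 14.1421

14.1421


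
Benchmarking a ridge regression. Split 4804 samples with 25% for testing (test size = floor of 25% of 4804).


Test = ⌊4804·25/100⌋ = 1201
Train = 4804 - 1201 = 3603

Train: 3603, Test: 1201


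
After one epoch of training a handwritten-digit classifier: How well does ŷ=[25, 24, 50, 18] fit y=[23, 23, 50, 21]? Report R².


ȳ = 29.25
SS_res = Σ(y-ŷ)² = 14
SS_tot = Σ(y-ȳ)² = 576.75
R² = 1 - SS_res/SS_tot = 1 - 0.0243 = 0.9757

0.9757


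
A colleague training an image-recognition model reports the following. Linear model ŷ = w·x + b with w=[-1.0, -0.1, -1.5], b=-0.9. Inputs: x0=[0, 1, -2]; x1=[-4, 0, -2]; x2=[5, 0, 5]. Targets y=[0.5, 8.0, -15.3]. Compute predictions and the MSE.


ŷ0 = (-1.0)·(0) + (-0.1)·(1) + (-1.5)·(-2) - 0.9 = 2.0
ŷ1 = (-1.0)·(-4) + (-0.1)·(0) + (-1.5)·(-2) - 0.9 = 6.1
ŷ2 = (-1.0)·(5) + (-0.1)·(0) + (-1.5)·(5) - 0.9 = -13.4
errors² = [2.25, 3.61, 3.61]
MSE = 9.4700/3 = 3.1567

3.1567


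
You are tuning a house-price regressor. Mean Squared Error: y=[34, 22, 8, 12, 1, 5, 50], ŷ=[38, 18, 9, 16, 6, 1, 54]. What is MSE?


Squared errors: (34-38)²=16, (22-18)²=16, (8-9)²=1, (12-16)²=16, (1-6)²=25, (5-1)²=16, (50-54)²=16
Sum = 106
MSE = 106/7 = 106/7

106/7


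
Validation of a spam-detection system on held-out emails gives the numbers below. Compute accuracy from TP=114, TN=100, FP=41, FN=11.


Accuracy = (TP+TN)/(TP+TN+FP+FN)
= (114+100)/(266)
= 214/266 = 80.45%

80.45%


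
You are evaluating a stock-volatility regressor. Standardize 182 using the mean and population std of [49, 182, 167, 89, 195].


μ = 136.4, σ = 57.158
z = (182 - 136.4)/57.158 = 0.7978

0.7978


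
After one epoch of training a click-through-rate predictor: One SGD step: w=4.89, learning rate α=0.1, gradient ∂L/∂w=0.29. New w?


w_new = w - α·∇
= 4.89 - 0.1·0.29
= 4.89 - 0.029
= 4.861

4.861


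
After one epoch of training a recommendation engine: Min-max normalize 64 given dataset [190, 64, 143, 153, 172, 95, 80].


min=64, max=190
(64-64)/(190-64) = 0/126 = 0.0

0.0


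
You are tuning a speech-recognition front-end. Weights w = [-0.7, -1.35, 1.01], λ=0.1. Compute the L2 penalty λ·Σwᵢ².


‖w‖₂² = (-0.7)² + (-1.35)² + (1.01)²
     = 0.49 + 1.8225 + 1.0201
     = 3.3326
λ·‖w‖₂² = 0.1·3.3326 = 0.33326

0.33326


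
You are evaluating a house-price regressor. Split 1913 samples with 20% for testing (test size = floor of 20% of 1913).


Test = ⌊1913·20/100⌋ = 382
Train = 1913 - 382 = 1531

Train: 1531, Test: 382


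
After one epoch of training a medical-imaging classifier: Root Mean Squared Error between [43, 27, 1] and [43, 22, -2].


MSE = 34/3 = 11.3333
RMSE = √(34/3) = 3.3665

3.3665


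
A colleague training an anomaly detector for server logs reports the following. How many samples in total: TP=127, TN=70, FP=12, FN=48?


Total = TP + TN + FP + FN
= 127 + 70 + 12 + 48
= 257
(Predicted positive: 139, predicted negative: 118)

257


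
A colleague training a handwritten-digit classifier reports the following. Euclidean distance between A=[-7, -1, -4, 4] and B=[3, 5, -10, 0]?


d = √((-7-3)² + (-1-5)² + (-4+ 10)² + (4-0)²)
  = √(100 + 36 + 36 + 16)
  = √188 = 13.7113

13.7113


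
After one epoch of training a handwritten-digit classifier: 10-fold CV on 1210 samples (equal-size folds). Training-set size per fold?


Fold size = 1210/10 = 121
Training per fold = 1210 - 121 = 1089

1089


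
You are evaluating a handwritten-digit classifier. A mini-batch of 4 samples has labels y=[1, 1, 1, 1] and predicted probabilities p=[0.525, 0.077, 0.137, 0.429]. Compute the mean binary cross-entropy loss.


L[0] = -ln(0.525) = 0.6444
L[1] = -ln(0.077) = 2.5639
L[2] = -ln(0.137) = 1.9878
L[3] = -ln(0.429) = 0.8463
mean = (0.6444 + 2.5639 + 1.9878 + 0.8463)/4 = 1.5106

1.5106


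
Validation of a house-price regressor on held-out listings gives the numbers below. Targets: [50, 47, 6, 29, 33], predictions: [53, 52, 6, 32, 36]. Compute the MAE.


Absolute errors: |50-53|=3, |47-52|=5, |6-6|=0, |29-32|=3, |33-36|=3
Sum = 14
MAE = 14/5 = 14/5

14/5


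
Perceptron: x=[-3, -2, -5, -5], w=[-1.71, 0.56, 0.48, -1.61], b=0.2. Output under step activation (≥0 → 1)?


z = (-3)·(-1.71) + (-2)·(0.56) + (-5)·(0.48) + (-5)·(-1.61) + 0.2
  = 9.86
step(z) = 1 (z≥0)

1


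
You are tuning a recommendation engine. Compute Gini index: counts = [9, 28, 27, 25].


Probabilities: [9/89, 28/89, 27/89, 25/89] ≈ [0.1011, 0.3146, 0.3034, 0.2809]
Σpᵢ² = (81 + 784 + 729 + 625)/89² = 2219/7921
Gini = 1 - Σpᵢ² = 1 - 2219/7921 = 0.7199

0.7199


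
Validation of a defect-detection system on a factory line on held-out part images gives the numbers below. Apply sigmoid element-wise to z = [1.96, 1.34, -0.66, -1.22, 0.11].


σ(1.96) = 1/(1+e^-1.96) = 0.8765
σ(1.34) = 1/(1+e^-1.34) = 0.7925
σ(-0.66) = 1/(1+e^0.66) = 0.3407
σ(-1.22) = 1/(1+e^1.22) = 0.2279
σ(0.11) = 1/(1+e^-0.11) = 0.5275
result = [0.8765, 0.7925, 0.3407, 0.2279, 0.5275]

[0.8765, 0.7925, 0.3407, 0.2279, 0.5275]


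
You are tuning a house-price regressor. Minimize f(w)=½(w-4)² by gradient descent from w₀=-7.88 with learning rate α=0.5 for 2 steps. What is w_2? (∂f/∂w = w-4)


step 1: grad = -7.88-4 = -11.88; w = -7.88 - 0.5·(-11.88) = -1.94
step 2: grad = -1.94-4 = -5.94; w = -1.94 - 0.5·(-5.94) = 1.03

1.03


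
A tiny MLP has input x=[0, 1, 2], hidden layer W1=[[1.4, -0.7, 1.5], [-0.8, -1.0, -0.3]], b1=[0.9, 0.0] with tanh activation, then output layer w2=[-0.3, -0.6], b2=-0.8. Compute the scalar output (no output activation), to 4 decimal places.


z1[0] = (1.4)·(0) + (-0.7)·(1) + (1.5)·(2) + 0.9 = 3.2
z1[1] = (-0.8)·(0) + (-1.0)·(1) + (-0.3)·(2) + 0.0 = -1.6
h = tanh(z1) = [0.9967, -0.9217]
output = (-0.3)·(0.9967) + (-0.6)·(-0.9217) - 0.8 = -0.546

-0.546


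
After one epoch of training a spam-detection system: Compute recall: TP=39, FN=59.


Recall = TP/(TP+FN)
= 39/(39+59)
= 39/98 = 39.8%

39.8%


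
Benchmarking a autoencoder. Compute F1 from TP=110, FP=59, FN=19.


Precision = 110/169 = 0.6509
Recall = 110/129 = 0.8527
F1 = 2·P·R/(P+R) = 2·TP/(2·TP+FP+FN) = 220/(220+59+19) = 220/298 = 0.7383

0.7383


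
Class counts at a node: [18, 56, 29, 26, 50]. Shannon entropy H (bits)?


Probabilities: [18/179, 56/179, 29/179, 26/179, 50/179] ≈ [0.1006, 0.3128, 0.162, 0.1453, 0.2793]
H = -((18/179)·log₂(18/179) + (56/179)·log₂(56/179) + (29/179)·log₂(29/179) + (26/179)·log₂(26/179) + (50/179)·log₂(50/179))
  = 2.2014 bits

2.2014 bits


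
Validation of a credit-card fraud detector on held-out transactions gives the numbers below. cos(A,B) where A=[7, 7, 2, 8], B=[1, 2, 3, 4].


A·B = 7·1 + 7·2 + 2·3 + 8·4 = 59
‖A‖ = √166 = 12.8841, ‖B‖ = √30 = 5.4772
cos = 59/(√166·√30) = 59/√4980 = 0.8361

0.8361
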